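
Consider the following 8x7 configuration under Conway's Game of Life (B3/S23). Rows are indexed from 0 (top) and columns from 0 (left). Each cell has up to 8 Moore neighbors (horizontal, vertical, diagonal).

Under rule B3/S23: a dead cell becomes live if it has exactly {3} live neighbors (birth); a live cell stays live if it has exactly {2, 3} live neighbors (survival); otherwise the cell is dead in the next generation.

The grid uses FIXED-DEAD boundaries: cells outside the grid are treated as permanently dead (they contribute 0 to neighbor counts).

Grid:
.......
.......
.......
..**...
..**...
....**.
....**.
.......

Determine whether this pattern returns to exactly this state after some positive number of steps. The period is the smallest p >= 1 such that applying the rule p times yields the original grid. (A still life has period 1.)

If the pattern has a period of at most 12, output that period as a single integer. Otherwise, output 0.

Simulating and comparing each generation to the original:
Gen 0 (original, given above): 8 live cells
Gen 1: 6 live cells, differs from original
Gen 2: 8 live cells, MATCHES original -> period = 2

Answer: 2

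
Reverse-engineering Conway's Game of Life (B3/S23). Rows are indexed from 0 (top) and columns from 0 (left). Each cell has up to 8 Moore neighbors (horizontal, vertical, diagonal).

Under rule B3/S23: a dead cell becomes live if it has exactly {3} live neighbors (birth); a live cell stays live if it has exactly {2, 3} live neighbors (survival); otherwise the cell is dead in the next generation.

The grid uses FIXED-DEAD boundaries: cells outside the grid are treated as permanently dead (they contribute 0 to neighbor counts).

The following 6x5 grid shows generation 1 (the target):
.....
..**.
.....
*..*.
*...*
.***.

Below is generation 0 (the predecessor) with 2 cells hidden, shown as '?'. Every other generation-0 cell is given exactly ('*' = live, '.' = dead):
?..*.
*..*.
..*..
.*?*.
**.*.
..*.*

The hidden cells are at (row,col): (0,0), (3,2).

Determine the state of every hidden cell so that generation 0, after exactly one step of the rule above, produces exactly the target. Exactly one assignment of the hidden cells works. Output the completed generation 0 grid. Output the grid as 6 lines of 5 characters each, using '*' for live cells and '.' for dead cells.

Hidden generation-0 cells (in order): (0,0), (3,2).
A hidden cell only influences target cells in its own 3x3 neighborhood. Try each of the 2^2 = 4 assignments, step the completed generation 0 forward once under B3/S23, and compare with the target:
  (0,0)=. (3,2)=. -> step gives (2,1)='*' but target has '.' -> reject
  (0,0)=. (3,2)=* -> step reproduces the target at every cell -> ACCEPT
  (0,0)=* (3,2)=. -> step gives (1,1)='*' but target has '.' -> reject
  (0,0)=* (3,2)=* -> step gives (1,1)='*' but target has '.' -> reject
Unique solution: (0,0)=dead, (3,2)=live.
Check: live-neighbor counts of every cell in the completed generation 0:
11212
02322
24442
34532
24643
23231
Applying B3/S23 to generation 0 with these counts gives:
.....
..**.
.....
*..*.
*...*
.***.
which matches the target exactly.

Answer: ...*.
*..*.
..*..
.***.
**.*.
..*.*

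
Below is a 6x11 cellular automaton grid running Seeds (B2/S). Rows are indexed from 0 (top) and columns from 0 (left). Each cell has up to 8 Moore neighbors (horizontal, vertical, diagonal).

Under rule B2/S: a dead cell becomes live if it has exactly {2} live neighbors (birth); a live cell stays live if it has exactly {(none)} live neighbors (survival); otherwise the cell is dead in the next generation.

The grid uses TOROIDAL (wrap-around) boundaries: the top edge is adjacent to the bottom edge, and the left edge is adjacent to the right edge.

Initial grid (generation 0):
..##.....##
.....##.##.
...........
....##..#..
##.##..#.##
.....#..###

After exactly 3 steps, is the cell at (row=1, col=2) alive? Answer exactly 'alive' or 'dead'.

Answer: dead

Derivation:
Simulating step by step:
Generation 0 (given above): 22 live cells
Generation 1: 12 live cells
#..........
..###..#...
...........
.##...##...
..#........
......##...
Generation 2: 14 live cells
.##.##..#..
.#.........
....##..#..
...#.......
...#.#..#..
.#.........
Generation 3: 18 live cells
...#.......
#.....####.
..##.......
..#...####.
...........
#.....####.

Cell (1,2) at generation 3: 0 -> dead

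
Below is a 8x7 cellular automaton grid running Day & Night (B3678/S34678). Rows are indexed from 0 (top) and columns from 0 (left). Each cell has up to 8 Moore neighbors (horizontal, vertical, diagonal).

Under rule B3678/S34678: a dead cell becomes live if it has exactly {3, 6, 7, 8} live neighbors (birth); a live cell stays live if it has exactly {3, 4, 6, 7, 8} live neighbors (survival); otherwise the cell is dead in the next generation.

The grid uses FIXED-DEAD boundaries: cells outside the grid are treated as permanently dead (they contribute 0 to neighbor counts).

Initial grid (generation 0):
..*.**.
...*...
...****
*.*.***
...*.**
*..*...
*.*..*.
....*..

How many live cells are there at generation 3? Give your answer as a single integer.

Answer: 19

Derivation:
Simulating step by step:
Generation 0 (given above): 22 live cells
Generation 1: 22 live cells
...*...
..***.*
..**..*
....**.
.***.**
.**..**
.*.**..
.......
Generation 2: 20 live cells
..***..
..*.**.
..*....
.*..**.
.***..*
***..**
.....*.
.......
Generation 3: 19 live cells
...***.
.****..
.*.....
.*.....
...*..*
.******
.*....*
.......
Population at generation 3: 19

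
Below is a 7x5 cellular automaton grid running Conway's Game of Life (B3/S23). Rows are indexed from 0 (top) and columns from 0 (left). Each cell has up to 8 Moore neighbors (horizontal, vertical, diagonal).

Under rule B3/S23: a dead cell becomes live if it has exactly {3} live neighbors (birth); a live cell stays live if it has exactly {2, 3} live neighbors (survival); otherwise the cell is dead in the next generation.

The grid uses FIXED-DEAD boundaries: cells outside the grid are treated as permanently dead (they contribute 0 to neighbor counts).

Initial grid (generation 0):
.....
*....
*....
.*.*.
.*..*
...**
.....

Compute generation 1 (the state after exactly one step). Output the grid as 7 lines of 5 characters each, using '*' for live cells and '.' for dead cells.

Answer: .....
.....
**...
***..
....*
...**
.....

Derivation:
Simulating step by step:
Generation 0 (given above): 8 live cells
Generation 1: 8 live cells
(generation 1 grid is the final answer)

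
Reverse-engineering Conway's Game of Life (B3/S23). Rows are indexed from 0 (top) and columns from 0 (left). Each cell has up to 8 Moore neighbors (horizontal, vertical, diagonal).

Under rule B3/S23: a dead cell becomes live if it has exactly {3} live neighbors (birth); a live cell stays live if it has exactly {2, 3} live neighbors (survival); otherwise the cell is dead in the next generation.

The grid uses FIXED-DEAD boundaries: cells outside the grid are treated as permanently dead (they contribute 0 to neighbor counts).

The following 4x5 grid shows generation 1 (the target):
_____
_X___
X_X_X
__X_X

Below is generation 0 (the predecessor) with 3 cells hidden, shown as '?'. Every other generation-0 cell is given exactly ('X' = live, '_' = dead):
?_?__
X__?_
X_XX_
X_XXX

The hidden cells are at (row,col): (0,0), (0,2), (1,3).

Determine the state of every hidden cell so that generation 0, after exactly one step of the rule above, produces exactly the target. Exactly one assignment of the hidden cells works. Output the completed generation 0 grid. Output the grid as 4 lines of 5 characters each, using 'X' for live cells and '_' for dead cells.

Answer: _____
X____
X_XX_
X_XXX

Derivation:
Hidden generation-0 cells (in order): (0,0), (0,2), (1,3).
A hidden cell only influences target cells in its own 3x3 neighborhood. Try each of the 2^3 = 8 assignments, step the completed generation 0 forward once under B3/S23, and compare with the target:
  (0,0)=_ (0,2)=_ (1,3)=_ -> step reproduces the target at every cell -> ACCEPT
  (0,0)=_ (0,2)=_ (1,3)=X -> step gives (1,2)='X' but target has '_' -> reject
  (0,0)=_ (0,2)=X (1,3)=_ -> step gives (1,1)='_' but target has 'X' -> reject
  (0,0)=_ (0,2)=X (1,3)=X -> step gives (1,1)='_' but target has 'X' -> reject
  (0,0)=X (0,2)=_ (1,3)=_ -> step gives (1,0)='X' but target has '_' -> reject
  (0,0)=X (0,2)=_ (1,3)=X -> step gives (1,0)='X' but target has '_' -> reject
  (0,0)=X (0,2)=X (1,3)=_ -> step gives (0,1)='X' but target has '_' -> reject
  (0,0)=X (0,2)=X (1,3)=X -> step gives (0,1)='X' but target has '_' -> reject
Unique solution: (0,0)=dead, (0,2)=dead, (1,3)=dead.
Check: live-neighbor counts of every cell in the completed generation 0:
11000
13221
25343
14342
Applying B3/S23 to generation 0 with these counts gives:
_____
_X___
X_X_X
__X_X
which matches the target exactly.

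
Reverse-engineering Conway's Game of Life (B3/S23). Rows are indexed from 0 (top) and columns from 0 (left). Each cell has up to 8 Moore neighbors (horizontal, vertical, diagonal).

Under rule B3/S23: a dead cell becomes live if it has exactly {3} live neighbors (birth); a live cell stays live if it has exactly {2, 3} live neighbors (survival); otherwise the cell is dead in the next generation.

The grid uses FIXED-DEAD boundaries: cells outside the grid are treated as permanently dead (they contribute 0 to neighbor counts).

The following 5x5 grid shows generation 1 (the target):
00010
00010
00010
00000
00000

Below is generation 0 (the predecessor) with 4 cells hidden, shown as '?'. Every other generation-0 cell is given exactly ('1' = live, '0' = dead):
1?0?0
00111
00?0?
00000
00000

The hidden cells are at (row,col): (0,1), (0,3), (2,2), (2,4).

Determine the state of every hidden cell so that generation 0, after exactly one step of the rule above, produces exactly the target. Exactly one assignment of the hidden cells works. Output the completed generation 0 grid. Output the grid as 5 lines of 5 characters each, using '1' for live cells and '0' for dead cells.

Answer: 10000
00111
00000
00000
00000

Derivation:
Hidden generation-0 cells (in order): (0,1), (0,3), (2,2), (2,4).
A hidden cell only influences target cells in its own 3x3 neighborhood. Try each of the 2^4 = 16 assignments, step the completed generation 0 forward once under B3/S23, and compare with the target:
  (0,1)=0 (0,3)=0 (2,2)=0 (2,4)=0 -> step reproduces the target at every cell -> ACCEPT
  (0,1)=0 (0,3)=0 (2,2)=0 (2,4)=1 -> step gives (1,4)='1' but target has '0' -> reject
  (0,1)=0 (0,3)=0 (2,2)=1 (2,4)=0 -> step gives (1,1)='1' but target has '0' -> reject
  (0,1)=0 (0,3)=0 (2,2)=1 (2,4)=1 -> step gives (1,1)='1' but target has '0' -> reject
  (0,1)=0 (0,3)=1 (2,2)=0 (2,4)=0 -> step gives (0,2)='1' but target has '0' -> reject
  (0,1)=0 (0,3)=1 (2,2)=0 (2,4)=1 -> step gives (0,2)='1' but target has '0' -> reject
  (0,1)=0 (0,3)=1 (2,2)=1 (2,4)=0 -> step gives (0,2)='1' but target has '0' -> reject
  (0,1)=0 (0,3)=1 (2,2)=1 (2,4)=1 -> step gives (0,2)='1' but target has '0' -> reject
  (0,1)=1 (0,3)=0 (2,2)=0 (2,4)=0 -> step gives (0,1)='1' but target has '0' -> reject
  (0,1)=1 (0,3)=0 (2,2)=0 (2,4)=1 -> step gives (0,1)='1' but target has '0' -> reject
  (0,1)=1 (0,3)=0 (2,2)=1 (2,4)=0 -> step gives (0,1)='1' but target has '0' -> reject
  (0,1)=1 (0,3)=0 (2,2)=1 (2,4)=1 -> step gives (0,1)='1' but target has '0' -> reject
  (0,1)=1 (0,3)=1 (2,2)=0 (2,4)=0 -> step gives (0,1)='1' but target has '0' -> reject
  (0,1)=1 (0,3)=1 (2,2)=0 (2,4)=1 -> step gives (0,1)='1' but target has '0' -> reject
  (0,1)=1 (0,3)=1 (2,2)=1 (2,4)=0 -> step gives (0,1)='1' but target has '0' -> reject
  (0,1)=1 (0,3)=1 (2,2)=1 (2,4)=1 -> step gives (0,1)='1' but target has '0' -> reject
Unique solution: (0,1)=dead, (0,3)=dead, (2,2)=dead, (2,4)=dead.
Check: live-neighbor counts of every cell in the completed generation 0:
02232
12121
01232
00000
00000
Applying B3/S23 to generation 0 with these counts gives:
00010
00010
00010
00000
00000
which matches the target exactly.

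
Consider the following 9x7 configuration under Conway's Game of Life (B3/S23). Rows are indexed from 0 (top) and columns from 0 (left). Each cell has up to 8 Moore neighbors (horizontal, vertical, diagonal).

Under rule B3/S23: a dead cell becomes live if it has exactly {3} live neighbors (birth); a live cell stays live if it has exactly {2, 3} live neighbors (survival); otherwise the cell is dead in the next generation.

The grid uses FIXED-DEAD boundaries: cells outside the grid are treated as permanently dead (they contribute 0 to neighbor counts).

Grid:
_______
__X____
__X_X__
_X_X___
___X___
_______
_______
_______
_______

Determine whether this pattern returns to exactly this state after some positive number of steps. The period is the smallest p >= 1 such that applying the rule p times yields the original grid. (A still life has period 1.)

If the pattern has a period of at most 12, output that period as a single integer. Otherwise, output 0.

Simulating and comparing each generation to the original:
Gen 0 (original, given above): 6 live cells
Gen 1: 6 live cells, differs from original
Gen 2: 6 live cells, MATCHES original -> period = 2

Answer: 2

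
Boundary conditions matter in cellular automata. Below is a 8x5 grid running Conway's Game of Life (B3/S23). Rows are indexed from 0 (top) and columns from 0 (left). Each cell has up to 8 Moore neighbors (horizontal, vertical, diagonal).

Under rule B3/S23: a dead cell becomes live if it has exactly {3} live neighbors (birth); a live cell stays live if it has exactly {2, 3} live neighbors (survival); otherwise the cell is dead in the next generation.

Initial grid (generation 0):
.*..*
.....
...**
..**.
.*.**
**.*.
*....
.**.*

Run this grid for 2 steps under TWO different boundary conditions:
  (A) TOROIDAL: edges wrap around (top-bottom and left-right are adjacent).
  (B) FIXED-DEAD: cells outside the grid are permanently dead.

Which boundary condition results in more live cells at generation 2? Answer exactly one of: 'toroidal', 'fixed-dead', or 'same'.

Under TOROIDAL boundary, generation 2:
.....
*....
.**..
*****
***..
.....
**...
**..*
Population = 16

Under FIXED-DEAD boundary, generation 2:
.....
..*.*
..*.*
.**.*
*****
...**
*..**
.....
Population = 17

Comparison: toroidal=16, fixed-dead=17 -> fixed-dead

Answer: fixed-dead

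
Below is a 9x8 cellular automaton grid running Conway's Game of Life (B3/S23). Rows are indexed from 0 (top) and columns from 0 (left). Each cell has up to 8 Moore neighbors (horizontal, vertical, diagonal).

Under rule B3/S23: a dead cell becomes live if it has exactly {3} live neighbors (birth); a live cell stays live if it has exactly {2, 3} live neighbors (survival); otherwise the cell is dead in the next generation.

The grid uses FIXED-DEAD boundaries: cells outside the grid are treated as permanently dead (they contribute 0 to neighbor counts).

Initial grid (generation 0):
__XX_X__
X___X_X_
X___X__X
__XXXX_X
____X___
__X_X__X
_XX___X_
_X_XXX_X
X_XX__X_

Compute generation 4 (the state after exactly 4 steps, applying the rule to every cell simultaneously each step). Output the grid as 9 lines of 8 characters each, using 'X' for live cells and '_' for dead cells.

Answer: ________
__X_XXX_
___XXX_X
__XXX_X_
________
_X__XX__
____XX_X
X_XX___X
_XX___X_

Derivation:
Simulating step by step:
Generation 0 (given above): 30 live cells
Generation 1: 27 live cells
___XXX__
_X__X_X_
_X_____X
_____XX_
__X___X_
_XX__X__
_X____XX
X___XX_X
_XXX_XX_
Generation 2: 32 live cells
___XXX__
__XXX_X_
_______X
_____XXX
_XX___X_
_XX__X_X
XXX_X__X
X__XX__X
_XXX_XX_
Generation 3: 24 live cells
__X__X__
__X___X_
___XX__X
_____X_X
_XX_____
_____X_X
X___XX_X
X______X
_XXX_XX_
Generation 4: 25 live cells
(generation 4 grid is the final answer)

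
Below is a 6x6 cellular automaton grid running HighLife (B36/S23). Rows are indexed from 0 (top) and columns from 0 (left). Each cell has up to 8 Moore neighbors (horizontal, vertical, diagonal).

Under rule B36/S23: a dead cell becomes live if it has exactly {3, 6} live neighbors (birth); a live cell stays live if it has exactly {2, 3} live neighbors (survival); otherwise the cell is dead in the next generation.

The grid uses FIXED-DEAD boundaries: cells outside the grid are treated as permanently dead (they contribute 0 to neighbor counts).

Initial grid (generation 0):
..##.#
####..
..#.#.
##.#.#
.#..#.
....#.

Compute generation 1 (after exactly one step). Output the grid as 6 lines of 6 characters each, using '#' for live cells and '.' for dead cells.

Simulating step by step:
Generation 0 (given above): 16 live cells
Generation 1: 14 live cells
(generation 1 grid is the final answer)

Answer: ...##.
......
.#..#.
##.#.#
######
......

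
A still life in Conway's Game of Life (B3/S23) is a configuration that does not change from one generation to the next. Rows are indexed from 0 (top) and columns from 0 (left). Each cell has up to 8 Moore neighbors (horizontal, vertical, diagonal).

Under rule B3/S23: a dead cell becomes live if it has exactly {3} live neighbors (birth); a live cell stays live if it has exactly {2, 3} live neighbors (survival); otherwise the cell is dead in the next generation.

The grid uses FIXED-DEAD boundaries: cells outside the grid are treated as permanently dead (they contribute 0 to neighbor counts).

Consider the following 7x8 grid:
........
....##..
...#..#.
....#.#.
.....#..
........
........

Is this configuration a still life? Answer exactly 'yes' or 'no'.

Compute generation 1 and compare to generation 0 (given above):
Generation 1:
........
....##..
...#..#.
....#.#.
.....#..
........
........
The grids are IDENTICAL -> still life.

Answer: yes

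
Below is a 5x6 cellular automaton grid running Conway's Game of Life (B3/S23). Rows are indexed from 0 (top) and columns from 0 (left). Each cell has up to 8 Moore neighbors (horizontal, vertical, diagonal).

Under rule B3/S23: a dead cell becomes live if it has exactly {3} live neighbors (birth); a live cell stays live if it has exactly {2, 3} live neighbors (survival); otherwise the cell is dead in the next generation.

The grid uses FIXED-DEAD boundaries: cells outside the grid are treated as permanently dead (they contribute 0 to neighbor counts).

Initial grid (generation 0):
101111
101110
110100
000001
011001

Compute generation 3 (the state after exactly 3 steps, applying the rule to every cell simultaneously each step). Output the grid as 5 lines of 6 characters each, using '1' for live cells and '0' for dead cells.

Answer: 000000
100100
001100
110000
000000

Derivation:
Simulating step by step:
Generation 0 (given above): 16 live cells
Generation 1: 9 live cells
001001
100001
110100
100010
000000
Generation 2: 8 live cells
000000
101010
110010
110000
000000
Generation 3: 6 live cells
(generation 3 grid is the final answer)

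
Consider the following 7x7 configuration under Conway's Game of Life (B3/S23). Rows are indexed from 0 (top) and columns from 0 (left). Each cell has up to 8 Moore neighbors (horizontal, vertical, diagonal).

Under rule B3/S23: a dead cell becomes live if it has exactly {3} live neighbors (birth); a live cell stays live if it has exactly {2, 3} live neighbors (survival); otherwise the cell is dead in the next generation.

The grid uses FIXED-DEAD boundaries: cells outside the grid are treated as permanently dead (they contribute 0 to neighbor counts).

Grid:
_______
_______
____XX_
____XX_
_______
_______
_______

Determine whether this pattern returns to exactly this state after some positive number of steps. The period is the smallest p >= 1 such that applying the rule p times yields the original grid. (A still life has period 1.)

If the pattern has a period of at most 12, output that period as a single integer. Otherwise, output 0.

Answer: 1

Derivation:
Simulating and comparing each generation to the original:
Gen 0 (original, given above): 4 live cells
Gen 1: 4 live cells, MATCHES original -> period = 1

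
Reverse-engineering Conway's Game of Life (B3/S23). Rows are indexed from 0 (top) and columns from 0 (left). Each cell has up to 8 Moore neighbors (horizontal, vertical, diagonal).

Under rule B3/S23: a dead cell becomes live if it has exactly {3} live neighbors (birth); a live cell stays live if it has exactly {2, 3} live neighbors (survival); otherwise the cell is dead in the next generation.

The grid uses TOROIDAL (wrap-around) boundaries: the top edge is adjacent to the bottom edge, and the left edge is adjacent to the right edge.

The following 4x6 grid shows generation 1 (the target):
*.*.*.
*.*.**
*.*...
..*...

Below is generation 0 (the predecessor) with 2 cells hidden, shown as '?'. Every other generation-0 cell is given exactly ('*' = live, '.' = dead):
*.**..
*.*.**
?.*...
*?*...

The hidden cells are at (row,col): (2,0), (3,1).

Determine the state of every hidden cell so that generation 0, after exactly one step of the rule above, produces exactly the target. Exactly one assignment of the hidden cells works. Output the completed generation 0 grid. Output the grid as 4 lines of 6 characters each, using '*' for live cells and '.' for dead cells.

Hidden generation-0 cells (in order): (2,0), (3,1).
A hidden cell only influences target cells in its own 3x3 neighborhood. Try each of the 2^2 = 4 assignments, step the completed generation 0 forward once under B3/S23, and compare with the target:
  (2,0)=. (3,1)=. -> step reproduces the target at every cell -> ACCEPT
  (2,0)=. (3,1)=* -> step gives (0,0)='.' but target has '*' -> reject
  (2,0)=* (3,1)=. -> step gives (1,5)='.' but target has '*' -> reject
  (2,0)=* (3,1)=* -> step gives (0,0)='.' but target has '*' -> reject
Unique solution: (2,0)=dead, (3,1)=dead.
Check: live-neighbor counts of every cell in the completed generation 0:
363435
253523
352424
153412
Applying B3/S23 to generation 0 with these counts gives:
*.*.*.
*.*.**
*.*...
..*...
which matches the target exactly.

Answer: *.**..
*.*.**
..*...
*.*...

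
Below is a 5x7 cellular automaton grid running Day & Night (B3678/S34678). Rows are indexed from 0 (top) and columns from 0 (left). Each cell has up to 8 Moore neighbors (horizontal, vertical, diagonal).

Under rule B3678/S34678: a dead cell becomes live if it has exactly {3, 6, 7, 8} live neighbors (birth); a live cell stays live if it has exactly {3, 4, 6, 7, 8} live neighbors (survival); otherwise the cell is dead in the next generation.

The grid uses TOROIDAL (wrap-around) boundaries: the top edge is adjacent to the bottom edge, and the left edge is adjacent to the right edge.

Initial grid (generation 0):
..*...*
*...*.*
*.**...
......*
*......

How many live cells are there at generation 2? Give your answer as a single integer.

Answer: 11

Derivation:
Simulating step by step:
Generation 0 (given above): 10 live cells
Generation 1: 13 live cells
.*...**
*.*..**
**...*.
**.....
......*
Generation 2: 11 live cells
.....*.
....***
..*...*
**.....
.*...**
Population at generation 2: 11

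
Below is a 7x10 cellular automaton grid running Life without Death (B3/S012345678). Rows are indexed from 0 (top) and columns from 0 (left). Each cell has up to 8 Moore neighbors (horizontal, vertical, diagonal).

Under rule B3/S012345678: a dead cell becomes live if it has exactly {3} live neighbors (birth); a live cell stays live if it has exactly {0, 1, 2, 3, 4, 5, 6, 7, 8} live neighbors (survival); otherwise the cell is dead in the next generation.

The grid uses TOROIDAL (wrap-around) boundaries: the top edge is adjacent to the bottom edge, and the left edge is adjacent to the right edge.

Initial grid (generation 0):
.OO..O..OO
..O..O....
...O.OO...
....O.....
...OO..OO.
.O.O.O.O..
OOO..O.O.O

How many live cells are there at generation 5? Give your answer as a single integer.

Answer: 48

Derivation:
Simulating step by step:
Generation 0 (given above): 25 live cells
Generation 1: 36 live cells
.OOOOO..OO
.OOO.O....
...O.OO...
....O.OO..
..OOOOOOO.
.O.O.O.O.O
OOOO.O.O.O
Generation 2: 40 live cells
.OOOOO..OO
OOOO.O....
...O.OOO..
..O.O.OOO.
..OOOOOOO.
.O.O.O.O.O
OOOO.O.O.O
Generation 3: 46 live cells
.OOOOO..OO
OOOO.O.OOO
...O.OOOO.
..O.O.OOO.
.OOOOOOOOO
.O.O.O.O.O
OOOO.O.O.O
Generation 4: 48 live cells
.OOOOO..OO
OOOO.O.OOO
O..O.OOOO.
.OO.O.OOO.
.OOOOOOOOO
.O.O.O.O.O
OOOO.O.O.O
Generation 5: 48 live cells
.OOOOO..OO
OOOO.O.OOO
O..O.OOOO.
.OO.O.OOO.
.OOOOOOOOO
.O.O.O.O.O
OOOO.O.O.O
Population at generation 5: 48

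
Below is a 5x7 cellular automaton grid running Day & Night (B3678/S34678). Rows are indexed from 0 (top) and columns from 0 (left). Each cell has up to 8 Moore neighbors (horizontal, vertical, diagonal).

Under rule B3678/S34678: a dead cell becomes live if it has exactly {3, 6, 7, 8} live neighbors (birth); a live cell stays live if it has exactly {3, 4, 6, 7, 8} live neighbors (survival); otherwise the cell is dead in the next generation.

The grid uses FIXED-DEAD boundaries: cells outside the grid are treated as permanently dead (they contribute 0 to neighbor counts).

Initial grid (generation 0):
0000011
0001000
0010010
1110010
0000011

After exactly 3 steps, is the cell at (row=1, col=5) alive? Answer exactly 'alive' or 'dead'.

Simulating step by step:
Generation 0 (given above): 11 live cells
Generation 1: 10 live cells
0000000
0000111
0011100
0100110
0100000
Generation 2: 7 live cells
0000010
0000110
0001011
0000100
0000000
Generation 3: 5 live cells
0000100
0000110
0000010
0000010
0000000

Cell (1,5) at generation 3: 1 -> alive

Answer: alive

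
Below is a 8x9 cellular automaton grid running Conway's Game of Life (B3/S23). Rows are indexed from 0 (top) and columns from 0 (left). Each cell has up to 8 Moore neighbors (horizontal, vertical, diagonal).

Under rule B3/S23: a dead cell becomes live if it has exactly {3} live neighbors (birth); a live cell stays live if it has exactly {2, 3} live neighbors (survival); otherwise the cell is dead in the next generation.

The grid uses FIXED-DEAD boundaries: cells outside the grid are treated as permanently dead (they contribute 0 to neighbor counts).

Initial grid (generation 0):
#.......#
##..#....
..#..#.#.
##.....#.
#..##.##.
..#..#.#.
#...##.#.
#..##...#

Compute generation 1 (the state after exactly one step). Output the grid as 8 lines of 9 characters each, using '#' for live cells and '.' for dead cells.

Simulating step by step:
Generation 0 (given above): 27 live cells
Generation 1: 31 live cells
(generation 1 grid is the final answer)

Answer: ##.......
##.......
..#...#..
######.##
#.####.##
.#.....##
.#...#.##
...###...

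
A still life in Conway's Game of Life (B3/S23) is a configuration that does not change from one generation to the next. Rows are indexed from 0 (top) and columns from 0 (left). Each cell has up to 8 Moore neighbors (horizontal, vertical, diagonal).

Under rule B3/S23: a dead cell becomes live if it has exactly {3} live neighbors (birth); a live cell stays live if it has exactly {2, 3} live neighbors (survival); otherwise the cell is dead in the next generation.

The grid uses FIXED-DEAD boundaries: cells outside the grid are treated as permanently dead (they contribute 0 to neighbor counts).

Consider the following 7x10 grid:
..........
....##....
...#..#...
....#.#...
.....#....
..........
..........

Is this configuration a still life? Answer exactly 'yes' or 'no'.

Compute generation 1 and compare to generation 0 (given above):
Generation 1:
..........
....##....
...#..#...
....#.#...
.....#....
..........
..........
The grids are IDENTICAL -> still life.

Answer: yes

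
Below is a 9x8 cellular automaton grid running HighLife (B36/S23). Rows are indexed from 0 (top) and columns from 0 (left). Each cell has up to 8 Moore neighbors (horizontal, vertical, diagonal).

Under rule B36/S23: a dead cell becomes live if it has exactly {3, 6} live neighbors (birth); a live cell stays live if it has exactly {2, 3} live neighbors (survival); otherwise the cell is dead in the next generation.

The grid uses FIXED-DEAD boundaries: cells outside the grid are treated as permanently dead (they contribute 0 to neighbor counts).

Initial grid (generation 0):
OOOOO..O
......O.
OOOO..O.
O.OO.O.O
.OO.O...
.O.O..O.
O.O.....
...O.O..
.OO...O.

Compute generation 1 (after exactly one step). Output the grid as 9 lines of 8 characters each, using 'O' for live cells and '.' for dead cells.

Answer: .OOO....
.OO.OOOO
O..OOOOO
O....OO.
O...OOO.
O..O....
.OOOO...
...O....
..O.....

Derivation:
Simulating step by step:
Generation 0 (given above): 30 live cells
Generation 1: 30 live cells
(generation 1 grid is the final answer)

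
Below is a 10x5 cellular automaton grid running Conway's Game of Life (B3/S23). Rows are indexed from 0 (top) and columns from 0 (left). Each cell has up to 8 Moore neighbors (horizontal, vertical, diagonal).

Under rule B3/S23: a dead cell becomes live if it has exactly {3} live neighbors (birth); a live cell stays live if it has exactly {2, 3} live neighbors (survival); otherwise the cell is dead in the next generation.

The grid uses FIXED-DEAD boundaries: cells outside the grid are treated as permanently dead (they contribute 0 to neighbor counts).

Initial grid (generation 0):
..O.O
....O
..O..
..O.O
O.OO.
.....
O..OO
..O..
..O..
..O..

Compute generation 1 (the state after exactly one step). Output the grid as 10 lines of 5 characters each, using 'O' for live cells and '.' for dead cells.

Answer: ...O.
.....
.....
..O..
.OOO.
.OO.O
...O.
.OO..
.OOO.
.....

Derivation:
Simulating step by step:
Generation 0 (given above): 15 live cells
Generation 1: 14 live cells
(generation 1 grid is the final answer)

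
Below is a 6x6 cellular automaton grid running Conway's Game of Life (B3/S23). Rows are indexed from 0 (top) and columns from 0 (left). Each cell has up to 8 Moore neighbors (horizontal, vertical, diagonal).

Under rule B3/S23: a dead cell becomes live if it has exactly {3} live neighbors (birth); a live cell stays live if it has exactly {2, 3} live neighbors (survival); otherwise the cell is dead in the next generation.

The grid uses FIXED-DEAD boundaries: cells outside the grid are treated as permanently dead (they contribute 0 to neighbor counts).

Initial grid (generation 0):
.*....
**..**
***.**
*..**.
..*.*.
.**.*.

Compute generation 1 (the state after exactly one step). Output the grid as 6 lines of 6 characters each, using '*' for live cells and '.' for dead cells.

Simulating step by step:
Generation 0 (given above): 18 live cells
Generation 1: 12 live cells
(generation 1 grid is the final answer)

Answer: **....
...***
..*...
*.....
..*.**
.**...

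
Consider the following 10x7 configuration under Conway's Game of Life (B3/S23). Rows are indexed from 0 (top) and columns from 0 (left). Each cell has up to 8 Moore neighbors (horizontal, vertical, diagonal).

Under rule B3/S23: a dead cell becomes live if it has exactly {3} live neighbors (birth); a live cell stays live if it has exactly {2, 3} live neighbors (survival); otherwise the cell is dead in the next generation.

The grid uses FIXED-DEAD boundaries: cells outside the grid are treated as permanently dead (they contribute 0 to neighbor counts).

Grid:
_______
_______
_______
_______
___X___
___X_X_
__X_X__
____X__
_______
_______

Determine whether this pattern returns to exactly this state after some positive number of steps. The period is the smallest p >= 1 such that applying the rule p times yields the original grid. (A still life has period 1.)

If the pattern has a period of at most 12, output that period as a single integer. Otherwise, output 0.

Simulating and comparing each generation to the original:
Gen 0 (original, given above): 6 live cells
Gen 1: 6 live cells, differs from original
Gen 2: 6 live cells, MATCHES original -> period = 2

Answer: 2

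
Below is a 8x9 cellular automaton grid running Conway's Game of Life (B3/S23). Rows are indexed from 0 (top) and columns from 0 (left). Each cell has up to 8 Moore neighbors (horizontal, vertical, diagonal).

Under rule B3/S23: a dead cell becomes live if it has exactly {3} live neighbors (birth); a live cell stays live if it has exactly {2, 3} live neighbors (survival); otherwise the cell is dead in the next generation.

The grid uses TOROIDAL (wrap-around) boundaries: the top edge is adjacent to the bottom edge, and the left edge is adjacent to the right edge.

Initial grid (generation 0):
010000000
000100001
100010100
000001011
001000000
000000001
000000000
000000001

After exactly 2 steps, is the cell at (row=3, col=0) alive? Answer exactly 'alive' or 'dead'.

Answer: alive

Derivation:
Simulating step by step:
Generation 0 (given above): 12 live cells
Generation 1: 12 live cells
100000000
100000000
100011100
000001111
000000011
000000000
000000000
000000000
Generation 2: 9 live cells
000000000
110001001
100010000
100010000
000000001
000000000
000000000
000000000

Cell (3,0) at generation 2: 1 -> alive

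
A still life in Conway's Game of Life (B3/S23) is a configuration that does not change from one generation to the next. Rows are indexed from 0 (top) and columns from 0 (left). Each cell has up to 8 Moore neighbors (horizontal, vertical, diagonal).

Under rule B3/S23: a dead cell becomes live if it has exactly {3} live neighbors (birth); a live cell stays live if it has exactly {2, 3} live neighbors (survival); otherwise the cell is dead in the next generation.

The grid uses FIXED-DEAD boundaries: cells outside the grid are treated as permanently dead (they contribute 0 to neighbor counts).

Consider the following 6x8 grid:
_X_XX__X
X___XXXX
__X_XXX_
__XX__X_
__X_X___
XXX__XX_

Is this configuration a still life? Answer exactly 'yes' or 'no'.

Answer: no

Derivation:
Compute generation 1 and compare to generation 0 (given above):
Generation 1:
___XX__X
_XX____X
_XX_____
_XX___X_
____X_X_
_XXX_X__
Cell (0,1) differs: gen0=1 vs gen1=0 -> NOT a still life.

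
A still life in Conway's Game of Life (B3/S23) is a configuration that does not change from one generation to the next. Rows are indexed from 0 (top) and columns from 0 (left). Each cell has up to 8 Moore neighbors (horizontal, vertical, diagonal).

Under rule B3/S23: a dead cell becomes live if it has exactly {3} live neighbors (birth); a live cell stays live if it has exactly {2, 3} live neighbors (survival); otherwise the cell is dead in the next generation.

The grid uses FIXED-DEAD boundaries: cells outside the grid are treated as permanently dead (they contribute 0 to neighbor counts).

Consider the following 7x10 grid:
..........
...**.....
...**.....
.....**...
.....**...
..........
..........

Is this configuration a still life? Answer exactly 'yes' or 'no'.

Answer: no

Derivation:
Compute generation 1 and compare to generation 0 (given above):
Generation 1:
..........
...**.....
...*......
......*...
.....**...
..........
..........
Cell (2,4) differs: gen0=1 vs gen1=0 -> NOT a still life.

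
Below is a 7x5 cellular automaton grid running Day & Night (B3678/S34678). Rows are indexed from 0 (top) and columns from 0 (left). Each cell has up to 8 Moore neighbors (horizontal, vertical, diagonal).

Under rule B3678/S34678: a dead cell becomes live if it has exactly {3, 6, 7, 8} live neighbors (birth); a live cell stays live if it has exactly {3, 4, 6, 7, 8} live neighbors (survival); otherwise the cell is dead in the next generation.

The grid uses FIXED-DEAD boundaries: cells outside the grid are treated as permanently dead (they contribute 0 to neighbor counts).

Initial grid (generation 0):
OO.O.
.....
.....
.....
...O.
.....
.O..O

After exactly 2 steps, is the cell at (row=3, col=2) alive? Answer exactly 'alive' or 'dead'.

Simulating step by step:
Generation 0 (given above): 6 live cells
Generation 1: 0 live cells
.....
.....
.....
.....
.....
.....
.....
Generation 2: 0 live cells
.....
.....
.....
.....
.....
.....
.....

Cell (3,2) at generation 2: 0 -> dead

Answer: dead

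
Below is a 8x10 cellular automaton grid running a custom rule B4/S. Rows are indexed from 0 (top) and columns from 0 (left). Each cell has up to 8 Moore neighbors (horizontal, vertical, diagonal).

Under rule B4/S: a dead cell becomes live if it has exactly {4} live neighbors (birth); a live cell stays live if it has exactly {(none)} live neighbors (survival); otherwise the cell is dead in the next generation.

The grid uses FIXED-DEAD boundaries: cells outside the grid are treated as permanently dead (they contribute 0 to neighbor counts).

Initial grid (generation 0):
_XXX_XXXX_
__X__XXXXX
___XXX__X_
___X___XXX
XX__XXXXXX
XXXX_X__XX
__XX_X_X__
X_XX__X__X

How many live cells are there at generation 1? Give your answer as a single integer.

Answer: 3

Derivation:
Simulating step by step:
Generation 0 (given above): 45 live cells
Generation 1: 3 live cells
__________
__________
__________
__________
___X______
__________
______X_X_
__________
Population at generation 1: 3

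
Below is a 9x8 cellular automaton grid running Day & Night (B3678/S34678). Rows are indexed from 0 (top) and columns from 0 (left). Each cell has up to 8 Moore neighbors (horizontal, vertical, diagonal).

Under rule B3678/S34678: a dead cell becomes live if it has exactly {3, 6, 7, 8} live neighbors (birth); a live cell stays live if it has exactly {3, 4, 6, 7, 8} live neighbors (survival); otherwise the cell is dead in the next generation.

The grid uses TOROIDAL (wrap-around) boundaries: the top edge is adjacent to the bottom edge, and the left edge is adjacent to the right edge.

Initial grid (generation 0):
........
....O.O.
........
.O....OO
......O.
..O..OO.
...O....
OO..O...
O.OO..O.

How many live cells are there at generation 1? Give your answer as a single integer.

Answer: 14

Derivation:
Simulating step by step:
Generation 0 (given above): 17 live cells
Generation 1: 14 live cells
...O.O.O
........
.....OOO
........
......O.
........
.OO.OO..
.O.....O
.......O
Population at generation 1: 14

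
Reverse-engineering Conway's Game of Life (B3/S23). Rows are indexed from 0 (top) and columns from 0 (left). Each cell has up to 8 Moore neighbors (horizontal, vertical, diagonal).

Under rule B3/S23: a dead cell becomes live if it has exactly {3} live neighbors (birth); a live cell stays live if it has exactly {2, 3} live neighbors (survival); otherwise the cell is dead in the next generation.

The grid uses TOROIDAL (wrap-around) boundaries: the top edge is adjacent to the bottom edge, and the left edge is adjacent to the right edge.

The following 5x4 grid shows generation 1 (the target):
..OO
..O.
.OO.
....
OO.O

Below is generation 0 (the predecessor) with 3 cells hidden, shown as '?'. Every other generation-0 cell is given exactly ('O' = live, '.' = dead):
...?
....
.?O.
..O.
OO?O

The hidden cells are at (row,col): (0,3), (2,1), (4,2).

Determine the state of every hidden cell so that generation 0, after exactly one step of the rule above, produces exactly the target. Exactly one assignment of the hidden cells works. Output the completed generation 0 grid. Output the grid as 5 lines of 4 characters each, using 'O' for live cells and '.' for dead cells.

Answer: ...O
....
.OO.
..O.
OO.O

Derivation:
Hidden generation-0 cells (in order): (0,3), (2,1), (4,2).
A hidden cell only influences target cells in its own 3x3 neighborhood. Try each of the 2^3 = 8 assignments, step the completed generation 0 forward once under B3/S23, and compare with the target:
  (0,3)=. (2,1)=. (4,2)=. -> step gives (0,0)='O' but target has '.' -> reject
  (0,3)=. (2,1)=. (4,2)=O -> step gives (0,0)='O' but target has '.' -> reject
  (0,3)=. (2,1)=O (4,2)=. -> step gives (0,0)='O' but target has '.' -> reject
  (0,3)=. (2,1)=O (4,2)=O -> step gives (0,0)='O' but target has '.' -> reject
  (0,3)=O (2,1)=. (4,2)=. -> step gives (1,2)='.' but target has 'O' -> reject
  (0,3)=O (2,1)=. (4,2)=O -> step gives (0,1)='O' but target has '.' -> reject
  (0,3)=O (2,1)=O (4,2)=. -> step reproduces the target at every cell -> ACCEPT
  (0,3)=O (2,1)=O (4,2)=O -> step gives (0,1)='O' but target has '.' -> reject
Unique solution: (0,3)=live, (2,1)=live, (4,2)=dead.
Check: live-neighbor counts of every cell in the completed generation 0:
4232
2232
1222
4544
3243
Applying B3/S23 to generation 0 with these counts gives:
..OO
..O.
.OO.
....
OO.O
which matches the target exactly.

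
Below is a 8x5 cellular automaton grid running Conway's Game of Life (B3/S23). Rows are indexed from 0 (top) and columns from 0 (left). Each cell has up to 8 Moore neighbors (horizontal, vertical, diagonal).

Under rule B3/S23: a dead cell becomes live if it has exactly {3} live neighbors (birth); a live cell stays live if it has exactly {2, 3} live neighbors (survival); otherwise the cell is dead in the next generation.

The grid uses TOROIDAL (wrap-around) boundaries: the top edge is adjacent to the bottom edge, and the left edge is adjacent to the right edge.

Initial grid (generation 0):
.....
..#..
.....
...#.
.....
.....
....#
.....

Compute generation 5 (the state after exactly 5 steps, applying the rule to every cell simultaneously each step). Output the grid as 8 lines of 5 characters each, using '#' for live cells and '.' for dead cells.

Answer: .....
.....
.....
.....
.....
.....
.....
.....

Derivation:
Simulating step by step:
Generation 0 (given above): 3 live cells
Generation 1: 0 live cells
.....
.....
.....
.....
.....
.....
.....
.....
Generation 2: 0 live cells
.....
.....
.....
.....
.....
.....
.....
.....
Generation 3: 0 live cells
.....
.....
.....
.....
.....
.....
.....
.....
Generation 4: 0 live cells
.....
.....
.....
.....
.....
.....
.....
.....
Generation 5: 0 live cells
(generation 5 grid is the final answer)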